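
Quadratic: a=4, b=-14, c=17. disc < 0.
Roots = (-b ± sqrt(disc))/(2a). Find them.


disc = (-14)^2 - 4*4*17 = 196 - 272 = -76
sqrt(|disc|) = sqrt(76) = 8.7178
Real part = 14/(2*4) = 1.7500
Imag part = 8.7178/(2*4) = 1.0897

1.7500 ± 1.0897i


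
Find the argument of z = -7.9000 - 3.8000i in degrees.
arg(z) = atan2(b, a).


Re = -7.9, Im = -3.8
arg = atan2(-3.8, -7.9) = -154.3119 degrees

arg(z) = -154.3119 degrees


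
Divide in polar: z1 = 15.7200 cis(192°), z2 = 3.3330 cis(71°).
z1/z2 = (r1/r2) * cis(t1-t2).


r = 15.7200 / 3.3330 = 4.7165
theta = 192° - 71° = 121° = 121° (mod 360)

4.7165 cis(121°)


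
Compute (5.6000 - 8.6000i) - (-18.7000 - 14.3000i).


Real: 5.6 + 18.7 = 24.3
Imag: -8.6 + 14.3 = 5.7

24.3000 + 5.7000i


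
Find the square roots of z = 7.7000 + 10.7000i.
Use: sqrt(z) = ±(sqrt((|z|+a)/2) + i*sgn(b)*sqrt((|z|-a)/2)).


|z| = sqrt(59.29+114.49) = 13.1826
sqrt((|z|+a)/2) = sqrt((13.1826+7.7)/2) = sqrt(10.4413) = 3.2313
sqrt((|z|-a)/2) = sqrt((13.1826-7.7)/2) = sqrt(2.7413) = 1.6557

±(3.2313 + 1.6557i) i.e. 3.2313 + 1.6557i and -3.2313 - 1.6557i


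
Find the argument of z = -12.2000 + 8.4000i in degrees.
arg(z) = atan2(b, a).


Re = -12.2, Im = 8.4
arg = atan2(8.4, -12.2) = 145.4516 degrees

arg(z) = 145.4516 degrees


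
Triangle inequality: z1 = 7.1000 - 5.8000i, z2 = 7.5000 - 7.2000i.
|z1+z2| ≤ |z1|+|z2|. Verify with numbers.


|z1| = sqrt(7.1^2 + (-5.8)^2) = sqrt(84.05) = 9.1679
|z2| = sqrt(7.5^2 + (-7.2)^2) = sqrt(108.09) = 10.3966
z1+z2 = 14.6000 - 13.0000i
|z1+z2| = sqrt(382.16) = 19.5489
|z1|+|z2| = 9.1679 + 10.3966 = 19.5645

|z1+z2| = 19.5489 ≤ |z1|+|z2| = 19.5645 (verified)


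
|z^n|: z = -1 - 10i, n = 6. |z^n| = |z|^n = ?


|z| = sqrt(1+100) = sqrt(101) = 10.0499
|z^6| = |z|^6 = (sqrt(101))^6 = 101^3 = 1030301

|z^6| = 1030301


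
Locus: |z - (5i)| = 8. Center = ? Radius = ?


|z - z0| = r is a circle with center z0 and radius r.
Center = (0, 5), radius = 8

Circle with center (0, 5) and radius 8


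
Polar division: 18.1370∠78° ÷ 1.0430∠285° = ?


r = 18.1370 / 1.0430 = 17.3893
theta = 78° - 285° = -207° = 153° (mod 360)

17.3893 cis(153°)


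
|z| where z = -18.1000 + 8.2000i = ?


|z| = sqrt((-18.1)^2 + 8.2^2) = sqrt(327.61 + 67.24) = sqrt(394.85) = 19.8708

|z| = 19.8708


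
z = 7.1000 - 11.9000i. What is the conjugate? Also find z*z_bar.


z_bar = 7.1000 + 11.9000i
z*z_bar = 7.1^2 + (-11.9)^2 = 50.41 + 141.61 = 192.02

z_bar = 7.1000 + 11.9000i, z*z_bar = 192.02


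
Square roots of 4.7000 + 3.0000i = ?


|z| = sqrt(22.09+9) = 5.5758
sqrt((|z|+a)/2) = sqrt((5.5758+4.7)/2) = sqrt(5.1379) = 2.2667
sqrt((|z|-a)/2) = sqrt((5.5758-4.7)/2) = sqrt(0.4379) = 0.6618

±(2.2667 + 0.6618i) i.e. 2.2667 + 0.6618i and -2.2667 - 0.6618i


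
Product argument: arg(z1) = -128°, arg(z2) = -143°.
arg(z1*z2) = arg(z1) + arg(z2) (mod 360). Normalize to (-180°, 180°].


arg(z1*z2) = -128° - 143° = -271°
Normalized to (-180°, 180°]: 89°

89°


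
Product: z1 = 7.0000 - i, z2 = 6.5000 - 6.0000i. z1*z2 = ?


Real = 7*6.5 - (-1)*(-6) = 45.5 - 6 = 39.5
Imag = 7*(-6) + 6.5*(-1) = -42 - (6.5) = -48.5

39.5000 - 48.5000i


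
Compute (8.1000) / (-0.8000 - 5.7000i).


Conjugate of z2 = -0.8000 + 5.7000i
Numerator: (8.1000)(-0.8000 + 5.7000i) = -6.4800 + 46.1700i
Denominator: (-0.8)^2 + (-5.7)^2 = 33.13
Result = (-6.4800 + 46.1700i)/33.13

-0.1956 + 1.3936i


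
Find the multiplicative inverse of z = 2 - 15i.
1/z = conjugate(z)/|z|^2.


|z|^2 = 4+225 = 229
1/z = (2 + 15i)/229

1/z = 0.0087 + 0.0655i


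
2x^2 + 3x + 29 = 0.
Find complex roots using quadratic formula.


disc = 3^2 - 4*2*29 = 9 - 232 = -223
sqrt(|disc|) = sqrt(223) = 14.9332
Real part = -3/(2*2) = -0.7500
Imag part = 14.9332/(2*2) = 3.7333

-0.7500 ± 3.7333i


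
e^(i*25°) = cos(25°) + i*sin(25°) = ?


cos(25°) = 0.9063
sin(25°) = 0.4226

e^(i*25°) = 0.9063 + 0.4226i


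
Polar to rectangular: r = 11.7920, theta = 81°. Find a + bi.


a = 11.7920*cos(81°) = 11.7920*0.156434 = 1.8447
b = 11.7920*sin(81°) = 11.7920*0.98769 = 11.6468

1.8447 + 11.6468i


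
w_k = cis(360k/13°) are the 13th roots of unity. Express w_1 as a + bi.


Angle = 360*1/13 = 27.6923°
a = cos(27.6923°) = 0.8855
b = sin(27.6923°) = 0.4647

0.8855 + 0.4647i


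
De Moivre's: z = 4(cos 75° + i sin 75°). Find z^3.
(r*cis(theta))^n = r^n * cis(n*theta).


r^3 = 4^3 = 64
n*theta = 3*75° = 225° = 225° (mod 360)
a = 64*cos(225°) = -45.2548
b = 64*sin(225°) = -45.2548

64 cis(225°) = -45.2548 - 45.2548i


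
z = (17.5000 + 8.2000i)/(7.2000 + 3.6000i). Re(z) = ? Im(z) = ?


Multiply by conjugate: (17.5000 + 8.2000i)(7.2000 - 3.6000i) / (7.2^2 + 3.6^2)
Numerator real = 17.5*7.2 + 8.2*3.6 = 155.52
Numerator imag = 8.2*7.2 - 17.5*3.6 = -3.96
Denominator = 64.8
Re(z) = 155.52/64.8 = 2.4000
Im(z) = -3.96/64.8 = -0.0611

Re(z) = 2.4000, Im(z) = -0.0611


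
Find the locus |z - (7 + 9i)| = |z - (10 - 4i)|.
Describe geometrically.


Equal distances means the locus is the perpendicular bisector of z1 and z2.
Midpoint = ((7+10)/2, (9+(-4))/2) = (8.5000, 2.5000)

Perpendicular bisector through (8.5000, 2.5000)


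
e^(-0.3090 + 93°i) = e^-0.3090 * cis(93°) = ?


e^-0.3090 = 0.7342
cos(93°) = -0.0523
sin(93°) = 0.9986
Real = 0.7342*(-0.0523) = -0.0384
Imag = 0.7342*0.9986 = 0.7332

-0.0384 + 0.7332i


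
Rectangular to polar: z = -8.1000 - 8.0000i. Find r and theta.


r = sqrt(65.61+64) = sqrt(129.61) = 11.3846
theta = atan2(-8, -8.1) = -135.3559 degrees

r = 11.3846, theta = -135.3559 degrees


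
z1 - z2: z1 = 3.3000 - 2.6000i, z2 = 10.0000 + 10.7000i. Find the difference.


Real: 3.3 - 10 = -6.7
Imag: -2.6 - 10.7 = -13.3

-6.7000 - 13.3000i


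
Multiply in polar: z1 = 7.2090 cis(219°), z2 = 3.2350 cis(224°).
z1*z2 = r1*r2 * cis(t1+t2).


r = 7.2090 * 3.2350 = 23.3211
theta = 219° + 224° = 443° = 83° (mod 360)

23.3211 cis(83°)


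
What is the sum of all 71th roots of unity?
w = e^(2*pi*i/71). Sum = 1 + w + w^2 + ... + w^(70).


The sum of all 71th roots of unity is 0.
Geometric series: (1 - w^71)/(1 - w) = (1-1)/(1-w) = 0 since w^71 = 1, w ≠ 1.
Alternatively: coefficient of z^70 in z^71 - 1 is 0.

0


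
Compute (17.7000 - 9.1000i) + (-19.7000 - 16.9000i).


Real: 17.7 - 19.7 = -2
Imag: -9.1 - 16.9 = -26

-2.0000 - 26.0000i


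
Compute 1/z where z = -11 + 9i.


|z|^2 = 121+81 = 202
1/z = (-11 - 9i)/202

1/z = -0.0545 - 0.0446i


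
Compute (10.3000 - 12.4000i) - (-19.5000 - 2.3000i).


Real: 10.3 + 19.5 = 29.8
Imag: -12.4 + 2.3 = -10.1

29.8000 - 10.1000i


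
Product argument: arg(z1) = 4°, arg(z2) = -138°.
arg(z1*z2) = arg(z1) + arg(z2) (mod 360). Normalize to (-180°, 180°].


arg(z1*z2) = 4° - 138° = -134°
Normalized to (-180°, 180°]: -134°

-134°


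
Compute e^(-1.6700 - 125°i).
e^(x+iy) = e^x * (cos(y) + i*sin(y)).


e^-1.6700 = 0.1882
cos(-125°) = -0.5736
sin(-125°) = -0.8192
Real = 0.1882*(-0.5736) = -0.1080
Imag = 0.1882*(-0.8192) = -0.1542

-0.1080 - 0.1542i


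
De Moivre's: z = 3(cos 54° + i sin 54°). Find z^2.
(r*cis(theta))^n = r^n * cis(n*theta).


r^2 = 3^2 = 9
n*theta = 2*54° = 108° = 108° (mod 360)
a = 9*cos(108°) = -2.7812
b = 9*sin(108°) = 8.5595

9 cis(108°) = -2.7812 + 8.5595i


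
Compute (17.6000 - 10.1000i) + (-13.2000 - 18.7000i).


Real: 17.6 - 13.2 = 4.4
Imag: -10.1 - 18.7 = -28.8

4.4000 - 28.8000i


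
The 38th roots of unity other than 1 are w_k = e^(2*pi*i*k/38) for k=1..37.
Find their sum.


With w = e^(2*pi*i/38), all 38 of the 38th roots of unity w^0 = 1, w, ..., w^(37) sum to 0: 1 + w + ... + w^(37) = (1 - w^38)/(1 - w) = 0 since w^38 = 1, w ≠ 1.
Removing the root 1: w + w^2 + ... + w^(37) = 0 - 1 = -1

Sum = -1


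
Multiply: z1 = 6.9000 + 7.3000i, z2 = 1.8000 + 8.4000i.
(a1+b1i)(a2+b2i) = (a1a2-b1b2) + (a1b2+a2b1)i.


Real = 6.9*1.8 - 7.3*8.4 = 12.42 - 61.32 = -48.9
Imag = 6.9*8.4 + 1.8*7.3 = 57.96 + 13.14 = 71.1

-48.9000 + 71.1000i


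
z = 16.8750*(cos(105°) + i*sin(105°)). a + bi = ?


a = 16.8750*cos(105°) = 16.8750*(-0.25882) = -4.3676
b = 16.8750*sin(105°) = 16.8750*0.965926 = 16.3000

-4.3676 + 16.3000i


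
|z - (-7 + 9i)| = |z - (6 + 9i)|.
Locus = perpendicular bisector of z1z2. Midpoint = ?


Equal distances means the locus is the perpendicular bisector of z1 and z2.
Midpoint = ((-7+6)/2, (9+9)/2) = (-0.5000, 9.0000)

Perpendicular bisector through (-0.5000, 9.0000)


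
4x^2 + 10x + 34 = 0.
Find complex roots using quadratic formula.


disc = 10^2 - 4*4*34 = 100 - 544 = -444
sqrt(|disc|) = sqrt(444) = 21.0713
Real part = -10/(2*4) = -1.2500
Imag part = 21.0713/(2*4) = 2.6339

-1.2500 ± 2.6339i


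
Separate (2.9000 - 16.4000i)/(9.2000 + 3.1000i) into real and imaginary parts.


Multiply by conjugate: (2.9000 - 16.4000i)(9.2000 - 3.1000i) / (9.2^2 + 3.1^2)
Numerator real = 2.9*9.2 - (16.4)*3.1 = -24.16
Numerator imag = -16.4*9.2 - 2.9*3.1 = -159.87
Denominator = 94.25
Re(z) = -24.16/94.25 = -0.2563
Im(z) = -159.87/94.25 = -1.6962

Re(z) = -0.2563, Im(z) = -1.6962


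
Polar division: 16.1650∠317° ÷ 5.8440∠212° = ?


r = 16.1650 / 5.8440 = 2.7661
theta = 317° - 212° = 105° = 105° (mod 360)

2.7661 cis(105°)


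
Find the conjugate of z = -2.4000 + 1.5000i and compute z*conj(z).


z_bar = -2.4000 - 1.5000i
z*z_bar = (-2.4)^2 + 1.5^2 = 5.76 + 2.25 = 8.01

z_bar = -2.4000 - 1.5000i, z*z_bar = 8.01


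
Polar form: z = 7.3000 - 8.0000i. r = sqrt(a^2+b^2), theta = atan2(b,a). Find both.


r = sqrt(53.29+64) = sqrt(117.29) = 10.8301
theta = atan2(-8, 7.3) = -47.6195 degrees

r = 10.8301, theta = -47.6195 degrees


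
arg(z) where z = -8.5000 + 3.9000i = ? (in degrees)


Re = -8.5, Im = 3.9
arg = atan2(3.9, -8.5) = 155.3532 degrees

arg(z) = 155.3532 degrees


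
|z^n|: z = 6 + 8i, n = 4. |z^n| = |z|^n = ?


|z| = sqrt(36+64) = sqrt(100) = 10
|z^4| = |z|^4 = 10^4 = 10000

|z^4| = 10000


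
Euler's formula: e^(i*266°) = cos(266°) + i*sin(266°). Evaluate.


cos(266°) = -0.0698
sin(266°) = -0.9976

e^(i*266°) = -0.0698 - 0.9976i


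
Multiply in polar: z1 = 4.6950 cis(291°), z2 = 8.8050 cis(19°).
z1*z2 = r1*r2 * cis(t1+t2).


r = 4.6950 * 8.8050 = 41.3395
theta = 291° + 19° = 310° = 310° (mod 360)

41.3395 cis(310°)


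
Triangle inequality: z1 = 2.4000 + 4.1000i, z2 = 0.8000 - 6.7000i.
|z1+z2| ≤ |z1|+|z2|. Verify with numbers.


|z1| = sqrt(2.4^2 + 4.1^2) = sqrt(22.57) = 4.7508
|z2| = sqrt(0.8^2 + (-6.7)^2) = sqrt(45.53) = 6.7476
z1+z2 = 3.2000 - 2.6000i
|z1+z2| = sqrt(17) = 4.1231
|z1|+|z2| = 4.7508 + 6.7476 = 11.4984

|z1+z2| = 4.1231 ≤ |z1|+|z2| = 11.4984 (verified)


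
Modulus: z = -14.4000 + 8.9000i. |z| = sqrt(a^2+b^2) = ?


|z| = sqrt((-14.4)^2 + 8.9^2) = sqrt(207.36 + 79.21) = sqrt(286.57) = 16.9284

|z| = 16.9284


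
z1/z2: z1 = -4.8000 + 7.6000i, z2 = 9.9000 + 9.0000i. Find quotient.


Conjugate of z2 = 9.9000 - 9.0000i
Numerator: (-4.8000 + 7.6000i)(9.9000 - 9.0000i) = 20.8800 + 118.4400i
Denominator: 9.9^2 + 9^2 = 179.01
Result = (20.8800 + 118.4400i)/179.01

0.1166 + 0.6616i


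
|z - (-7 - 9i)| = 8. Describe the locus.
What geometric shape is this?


|z - z0| = r is a circle with center z0 and radius r.
Center = (-7, -9), radius = 8

Circle with center (-7, -9) and radius 8


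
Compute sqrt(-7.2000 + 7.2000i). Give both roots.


|z| = sqrt(51.84+51.84) = 10.1823
sqrt((|z|+a)/2) = sqrt((10.1823+(-7.2))/2) = sqrt(1.4912) = 1.2211
sqrt((|z|-a)/2) = sqrt((10.1823-(-7.2))/2) = sqrt(8.6912) = 2.9481

±(1.2211 + 2.9481i) i.e. 1.2211 + 2.9481i and -1.2211 - 2.9481i


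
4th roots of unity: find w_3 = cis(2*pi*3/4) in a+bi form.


Angle = 360*3/4 = 270°
a = cos(270°) = 0
b = sin(270°) = -1.0000

0 - 1.0000i


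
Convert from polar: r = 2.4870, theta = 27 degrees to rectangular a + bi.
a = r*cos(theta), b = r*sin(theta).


a = 2.4870*cos(27°) = 2.4870*0.891 = 2.2159
b = 2.4870*sin(27°) = 2.4870*0.454 = 1.1291

2.2159 + 1.1291i


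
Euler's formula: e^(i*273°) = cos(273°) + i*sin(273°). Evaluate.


cos(273°) = 0.0523
sin(273°) = -0.9986

e^(i*273°) = 0.0523 - 0.9986i


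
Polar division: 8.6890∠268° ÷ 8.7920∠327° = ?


r = 8.6890 / 8.7920 = 0.9883
theta = 268° - 327° = -59° = 301° (mod 360)

0.9883 cis(301°)


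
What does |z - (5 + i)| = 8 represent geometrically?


|z - z0| = r is a circle with center z0 and radius r.
Center = (5, 1), radius = 8

Circle with center (5, 1) and radius 8


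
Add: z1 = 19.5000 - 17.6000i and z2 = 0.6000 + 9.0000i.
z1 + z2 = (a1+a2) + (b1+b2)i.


Real: 19.5 + 0.6 = 20.1
Imag: -17.6 + 9 = -8.6

20.1000 - 8.6000i


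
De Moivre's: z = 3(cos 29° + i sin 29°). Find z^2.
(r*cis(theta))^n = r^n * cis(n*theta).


r^2 = 3^2 = 9
n*theta = 2*29° = 58° = 58° (mod 360)
a = 9*cos(58°) = 4.7693
b = 9*sin(58°) = 7.6324

9 cis(58°) = 4.7693 + 7.6324i


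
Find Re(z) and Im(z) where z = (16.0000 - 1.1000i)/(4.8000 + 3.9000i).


Multiply by conjugate: (16.0000 - 1.1000i)(4.8000 - 3.9000i) / (4.8^2 + 3.9^2)
Numerator real = 16*4.8 - (1.1)*3.9 = 72.51
Numerator imag = -1.1*4.8 - 16*3.9 = -67.68
Denominator = 38.25
Re(z) = 72.51/38.25 = 1.8957
Im(z) = -67.68/38.25 = -1.7694

Re(z) = 1.8957, Im(z) = -1.7694


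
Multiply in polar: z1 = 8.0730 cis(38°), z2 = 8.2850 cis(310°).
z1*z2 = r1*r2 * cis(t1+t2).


r = 8.0730 * 8.2850 = 66.8848
theta = 38° + 310° = 348° = 348° (mod 360)

66.8848 cis(348°)


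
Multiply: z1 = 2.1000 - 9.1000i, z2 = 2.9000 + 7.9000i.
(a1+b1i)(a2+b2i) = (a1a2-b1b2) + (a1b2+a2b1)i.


Real = 2.1*2.9 - (-9.1)*7.9 = 6.09 - (-71.89) = 77.98
Imag = 2.1*7.9 + 2.9*(-9.1) = 16.59 - (26.39) = -9.8

77.9800 - 9.8000i


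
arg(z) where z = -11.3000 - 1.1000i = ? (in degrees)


Re = -11.3, Im = -1.1
arg = atan2(-1.1, -11.3) = -174.4401 degrees

arg(z) = -174.4401 degrees


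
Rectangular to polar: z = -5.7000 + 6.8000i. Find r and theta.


r = sqrt(32.49+46.24) = sqrt(78.73) = 8.8730
theta = atan2(6.8, -5.7) = 129.9709 degrees

r = 8.8730, theta = 129.9709 degrees


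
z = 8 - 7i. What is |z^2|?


|z| = sqrt(64+49) = sqrt(113) = 10.6301
|z^2| = |z|^2 = (sqrt(113))^2 = 113

|z^2| = 113


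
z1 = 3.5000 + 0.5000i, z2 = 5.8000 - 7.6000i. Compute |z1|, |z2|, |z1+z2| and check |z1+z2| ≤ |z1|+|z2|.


|z1| = sqrt(3.5^2 + 0.5^2) = sqrt(12.5) = 3.5355
|z2| = sqrt(5.8^2 + (-7.6)^2) = sqrt(91.4) = 9.5603
z1+z2 = 9.3000 - 7.1000i
|z1+z2| = sqrt(136.9) = 11.7004
|z1|+|z2| = 3.5355 + 9.5603 = 13.0958

|z1+z2| = 11.7004 ≤ |z1|+|z2| = 13.0958 (verified)


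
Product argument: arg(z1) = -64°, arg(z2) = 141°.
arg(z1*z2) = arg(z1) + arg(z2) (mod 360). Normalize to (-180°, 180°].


arg(z1*z2) = -64° + 141° = 77°
Normalized to (-180°, 180°]: 77°

77°


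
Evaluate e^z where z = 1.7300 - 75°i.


e^1.7300 = 5.6407
cos(-75°) = 0.25882
sin(-75°) = -0.96593
Real = 5.6407*0.25882 = 1.4599
Imag = 5.6407*(-0.96593) = -5.4485

1.4599 - 5.4485i


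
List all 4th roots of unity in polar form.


The 4th roots of unity are cis(360k/4°) for k=0..3
Angle step = 360/4 = 90°
Primitive root: cis(90°)
Primitive root = 0 + 1.0000i

4 roots at angles: 0°, 90°, 180°, 270°


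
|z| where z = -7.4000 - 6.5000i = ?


|z| = sqrt((-7.4)^2 + (-6.5)^2) = sqrt(54.76 + 42.25) = sqrt(97.01) = 9.8494

|z| = 9.8494


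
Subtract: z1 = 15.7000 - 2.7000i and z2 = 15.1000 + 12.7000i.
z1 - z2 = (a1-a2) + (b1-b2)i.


Real: 15.7 - 15.1 = 0.6
Imag: -2.7 - 12.7 = -15.4

0.6000 - 15.4000i


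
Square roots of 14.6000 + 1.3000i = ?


|z| = sqrt(213.16+1.69) = 14.6578
sqrt((|z|+a)/2) = sqrt((14.6578+14.6)/2) = sqrt(14.6289) = 3.8248
sqrt((|z|-a)/2) = sqrt((14.6578-14.6)/2) = sqrt(0.0289) = 0.1699

±(3.8248 + 0.1699i) i.e. 3.8248 + 0.1699i and -3.8248 - 0.1699i


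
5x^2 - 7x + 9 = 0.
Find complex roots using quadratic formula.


disc = (-7)^2 - 4*5*9 = 49 - 180 = -131
sqrt(|disc|) = sqrt(131) = 11.4455
Real part = 7/(2*5) = 0.7000
Imag part = 11.4455/(2*5) = 1.1446

0.7000 ± 1.1446i


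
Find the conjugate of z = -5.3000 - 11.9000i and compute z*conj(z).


z_bar = -5.3000 + 11.9000i
z*z_bar = (-5.3)^2 + (-11.9)^2 = 28.09 + 141.61 = 169.7

z_bar = -5.3000 + 11.9000i, z*z_bar = 169.7


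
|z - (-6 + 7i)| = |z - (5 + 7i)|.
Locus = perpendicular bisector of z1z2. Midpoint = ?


Equal distances means the locus is the perpendicular bisector of z1 and z2.
Midpoint = ((-6+5)/2, (7+7)/2) = (-0.5000, 7.0000)

Perpendicular bisector through (-0.5000, 7.0000)


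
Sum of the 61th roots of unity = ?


The sum of all 61th roots of unity is 0.
Geometric series: (1 - w^61)/(1 - w) = (1-1)/(1-w) = 0 since w^61 = 1, w ≠ 1.
Alternatively: coefficient of z^60 in z^61 - 1 is 0.

0


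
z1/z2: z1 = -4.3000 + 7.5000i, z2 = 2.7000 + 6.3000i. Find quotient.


Conjugate of z2 = 2.7000 - 6.3000i
Numerator: (-4.3000 + 7.5000i)(2.7000 - 6.3000i) = 35.6400 + 47.3400i
Denominator: 2.7^2 + 6.3^2 = 46.98
Result = (35.6400 + 47.3400i)/46.98

0.7586 + 1.0077i


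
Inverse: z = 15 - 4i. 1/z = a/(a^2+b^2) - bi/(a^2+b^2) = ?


|z|^2 = 225+16 = 241
1/z = (15 + 4i)/241

1/z = 0.0622 + 0.0166i


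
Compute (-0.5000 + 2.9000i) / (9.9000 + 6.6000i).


Conjugate of z2 = 9.9000 - 6.6000i
Numerator: (-0.5000 + 2.9000i)(9.9000 - 6.6000i) = 14.1900 + 32.0100i
Denominator: 9.9^2 + 6.6^2 = 141.57
Result = (14.1900 + 32.0100i)/141.57

0.1002 + 0.2261i


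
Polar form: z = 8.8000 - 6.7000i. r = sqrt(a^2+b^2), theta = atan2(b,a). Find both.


r = sqrt(77.44+44.89) = sqrt(122.33) = 11.0603
theta = atan2(-6.7, 8.8) = -37.2843 degrees

r = 11.0603, theta = -37.2843 degrees


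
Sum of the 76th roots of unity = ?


The sum of all 76th roots of unity is 0.
Geometric series: (1 - w^76)/(1 - w) = (1-1)/(1-w) = 0 since w^76 = 1, w ≠ 1.
Alternatively: coefficient of z^75 in z^76 - 1 is 0.

0


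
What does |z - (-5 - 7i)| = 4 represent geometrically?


|z - z0| = r is a circle with center z0 and radius r.
Center = (-5, -7), radius = 4

Circle with center (-5, -7) and radius 4


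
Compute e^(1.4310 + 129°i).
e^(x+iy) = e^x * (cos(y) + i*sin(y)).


e^1.4310 = 4.1829
cos(129°) = -0.62932
sin(129°) = 0.77715
Real = 4.1829*(-0.62932) = -2.6324
Imag = 4.1829*0.77715 = 3.2507

-2.6324 + 3.2507i


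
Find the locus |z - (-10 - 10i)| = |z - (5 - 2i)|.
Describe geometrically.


Equal distances means the locus is the perpendicular bisector of z1 and z2.
Midpoint = ((-10+5)/2, (-10+(-2))/2) = (-2.5000, -6.0000)

Perpendicular bisector through (-2.5000, -6.0000)


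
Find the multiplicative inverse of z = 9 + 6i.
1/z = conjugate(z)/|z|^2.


|z|^2 = 81+36 = 117
1/z = (9 - 6i)/117

1/z = 0.0769 - 0.0513i


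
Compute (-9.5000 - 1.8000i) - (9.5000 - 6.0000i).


Real: -9.5 - 9.5 = -19
Imag: -1.8 + 6 = 4.2

-19.0000 + 4.2000i


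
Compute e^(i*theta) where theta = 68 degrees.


cos(68°) = 0.3746
sin(68°) = 0.9272

e^(i*68°) = 0.3746 + 0.9272i


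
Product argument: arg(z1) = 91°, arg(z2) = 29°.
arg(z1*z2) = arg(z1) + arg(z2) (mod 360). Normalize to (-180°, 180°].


arg(z1*z2) = 91° + 29° = 120°
Normalized to (-180°, 180°]: 120°

120°


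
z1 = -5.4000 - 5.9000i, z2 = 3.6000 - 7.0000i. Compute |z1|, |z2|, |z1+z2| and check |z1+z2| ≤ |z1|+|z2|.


|z1| = sqrt((-5.4)^2 + (-5.9)^2) = sqrt(63.97) = 7.9981
|z2| = sqrt(3.6^2 + (-7)^2) = sqrt(61.96) = 7.8715
z1+z2 = -1.8000 - 12.9000i
|z1+z2| = sqrt(169.65) = 13.0250
|z1|+|z2| = 7.9981 + 7.8715 = 15.8696

|z1+z2| = 13.0250 ≤ |z1|+|z2| = 15.8696 (verified)


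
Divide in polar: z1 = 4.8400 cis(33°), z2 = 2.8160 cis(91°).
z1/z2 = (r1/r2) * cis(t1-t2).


r = 4.8400 / 2.8160 = 1.7188
theta = 33° - 91° = -58° = 302° (mod 360)

1.7188 cis(302°)


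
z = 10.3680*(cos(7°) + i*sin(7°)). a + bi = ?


a = 10.3680*cos(7°) = 10.3680*0.992546 = 10.2907
b = 10.3680*sin(7°) = 10.3680*0.12187 = 1.2635

10.2907 + 1.2635i


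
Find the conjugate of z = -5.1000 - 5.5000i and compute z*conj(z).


z_bar = -5.1000 + 5.5000i
z*z_bar = (-5.1)^2 + (-5.5)^2 = 26.01 + 30.25 = 56.26

z_bar = -5.1000 + 5.5000i, z*z_bar = 56.26


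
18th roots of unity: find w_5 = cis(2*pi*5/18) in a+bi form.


Angle = 360*5/18 = 100°
a = cos(100°) = -0.1736
b = sin(100°) = 0.9848

-0.1736 + 0.9848i


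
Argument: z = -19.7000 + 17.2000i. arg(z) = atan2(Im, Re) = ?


Re = -19.7, Im = 17.2
arg = atan2(17.2, -19.7) = 138.8759 degrees

arg(z) = 138.8759 degrees


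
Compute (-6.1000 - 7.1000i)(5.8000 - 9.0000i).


Real = -6.1*5.8 - (-7.1)*(-9) = -35.38 - 63.9 = -99.28
Imag = -6.1*(-9) + 5.8*(-7.1) = 54.9 - (41.18) = 13.72

-99.2800 + 13.7200i


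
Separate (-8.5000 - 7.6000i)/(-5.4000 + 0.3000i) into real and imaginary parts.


Multiply by conjugate: (-8.5000 - 7.6000i)(-5.4000 - 0.3000i) / ((-5.4)^2 + 0.3^2)
Numerator real = -8.5*(-5.4) - (7.6)*0.3 = 43.62
Numerator imag = -7.6*(-5.4) - (-8.5)*0.3 = 43.59
Denominator = 29.25
Re(z) = 43.62/29.25 = 1.4913
Im(z) = 43.59/29.25 = 1.4903

Re(z) = 1.4913, Im(z) = 1.4903


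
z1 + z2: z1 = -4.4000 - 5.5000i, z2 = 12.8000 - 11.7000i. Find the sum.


Real: -4.4 + 12.8 = 8.4
Imag: -5.5 - 11.7 = -17.2

8.4000 - 17.2000i


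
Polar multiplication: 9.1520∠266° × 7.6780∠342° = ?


r = 9.1520 * 7.6780 = 70.2691
theta = 266° + 342° = 608° = 248° (mod 360)

70.2691 cis(248°)


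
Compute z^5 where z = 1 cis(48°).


r^5 = 1^5 = 1
n*theta = 5*48° = 240° = 240° (mod 360)
a = 1*cos(240°) = -0.5000
b = 1*sin(240°) = -0.8660

1 cis(240°) = -0.5000 - 0.8660i


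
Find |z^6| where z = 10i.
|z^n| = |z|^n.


|z| = sqrt(0+100) = sqrt(100) = 10
|z^6| = |z|^6 = 10^6 = 1000000

|z^6| = 1000000


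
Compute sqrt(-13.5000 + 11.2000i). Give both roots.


|z| = sqrt(182.25+125.44) = 17.5411
sqrt((|z|+a)/2) = sqrt((17.5411+(-13.5))/2) = sqrt(2.0205) = 1.4215
sqrt((|z|-a)/2) = sqrt((17.5411-(-13.5))/2) = sqrt(15.5205) = 3.9396

±(1.4215 + 3.9396i) i.e. 1.4215 + 3.9396i and -1.4215 - 3.9396i


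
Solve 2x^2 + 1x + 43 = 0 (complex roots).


disc = 1^2 - 4*2*43 = 1 - 344 = -343
sqrt(|disc|) = sqrt(343) = 18.5203
Real part = -1/(2*2) = -0.2500
Imag part = 18.5203/(2*2) = 4.6301

-0.2500 ± 4.6301i


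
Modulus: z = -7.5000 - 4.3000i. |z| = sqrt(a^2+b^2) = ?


|z| = sqrt((-7.5)^2 + (-4.3)^2) = sqrt(56.25 + 18.49) = sqrt(74.74) = 8.6452

|z| = 8.6452


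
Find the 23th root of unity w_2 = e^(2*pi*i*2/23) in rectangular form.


Angle = 360*2/23 = 31.3043°
a = cos(31.3043°) = 0.8544
b = sin(31.3043°) = 0.5196

0.8544 + 0.5196i


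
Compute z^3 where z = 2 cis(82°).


r^3 = 2^3 = 8
n*theta = 3*82° = 246° = 246° (mod 360)
a = 8*cos(246°) = -3.2539
b = 8*sin(246°) = -7.3084

8 cis(246°) = -3.2539 - 7.3084i


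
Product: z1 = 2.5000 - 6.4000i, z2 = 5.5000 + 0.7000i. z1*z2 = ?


Real = 2.5*5.5 - (-6.4)*0.7 = 13.75 - (-4.48) = 18.23
Imag = 2.5*0.7 + 5.5*(-6.4) = 1.75 - (35.2) = -33.45

18.2300 - 33.4500i


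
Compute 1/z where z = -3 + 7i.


|z|^2 = 9+49 = 58
1/z = (-3 - 7i)/58

1/z = -0.0517 - 0.1207i


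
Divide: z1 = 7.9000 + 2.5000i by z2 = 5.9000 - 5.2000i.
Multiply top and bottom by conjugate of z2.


Conjugate of z2 = 5.9000 + 5.2000i
Numerator: (7.9000 + 2.5000i)(5.9000 + 5.2000i) = 33.6100 + 55.8300i
Denominator: 5.9^2 + (-5.2)^2 = 61.85
Result = (33.6100 + 55.8300i)/61.85

0.5434 + 0.9027i


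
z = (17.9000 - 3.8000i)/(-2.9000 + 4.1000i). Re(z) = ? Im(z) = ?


Multiply by conjugate: (17.9000 - 3.8000i)(-2.9000 - 4.1000i) / ((-2.9)^2 + 4.1^2)
Numerator real = 17.9*(-2.9) - (3.8)*4.1 = -67.49
Numerator imag = -3.8*(-2.9) - 17.9*4.1 = -62.37
Denominator = 25.22
Re(z) = -67.49/25.22 = -2.6761
Im(z) = -62.37/25.22 = -2.4730

Re(z) = -2.6761, Im(z) = -2.4730


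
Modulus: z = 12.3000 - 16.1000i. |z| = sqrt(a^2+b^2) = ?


|z| = sqrt(12.3^2 + (-16.1)^2) = sqrt(151.29 + 259.21) = sqrt(410.5) = 20.2608

|z| = 20.2608


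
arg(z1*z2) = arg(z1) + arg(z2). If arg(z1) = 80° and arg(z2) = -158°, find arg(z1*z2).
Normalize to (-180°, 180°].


arg(z1*z2) = 80° - 158° = -78°
Normalized to (-180°, 180°]: -78°

-78°


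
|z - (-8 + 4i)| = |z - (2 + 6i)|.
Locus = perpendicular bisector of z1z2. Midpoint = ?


Equal distances means the locus is the perpendicular bisector of z1 and z2.
Midpoint = ((-8+2)/2, (4+6)/2) = (-3.0000, 5.0000)

Perpendicular bisector through (-3.0000, 5.0000)


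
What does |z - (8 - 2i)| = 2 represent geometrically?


|z - z0| = r is a circle with center z0 and radius r.
Center = (8, -2), radius = 2

Circle with center (8, -2) and radius 2


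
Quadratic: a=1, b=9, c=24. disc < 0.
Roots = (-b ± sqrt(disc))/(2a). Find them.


disc = 9^2 - 4*1*24 = 81 - 96 = -15
sqrt(|disc|) = sqrt(15) = 3.8730
Real part = -9/(2*1) = -4.5000
Imag part = 3.8730/(2*1) = 1.9365

-4.5000 ± 1.9365i


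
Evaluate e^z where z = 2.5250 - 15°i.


e^2.5250 = 12.4909
cos(-15°) = 0.96593
sin(-15°) = -0.25882
Real = 12.4909*0.96593 = 12.0653
Imag = 12.4909*(-0.25882) = -3.2329

12.0653 - 3.2329i


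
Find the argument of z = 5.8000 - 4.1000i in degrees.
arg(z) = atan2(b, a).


Re = 5.8, Im = -4.1
arg = atan2(-4.1, 5.8) = -35.2564 degrees

arg(z) = -35.2564 degrees


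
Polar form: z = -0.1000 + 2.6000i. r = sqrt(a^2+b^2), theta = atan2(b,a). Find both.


r = sqrt(0.01+6.76) = sqrt(6.77) = 2.6019
theta = atan2(2.6, -0.1) = 92.2026 degrees

r = 2.6019, theta = 92.2026 degrees


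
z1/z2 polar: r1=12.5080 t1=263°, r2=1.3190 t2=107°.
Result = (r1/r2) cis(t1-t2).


r = 12.5080 / 1.3190 = 9.4829
theta = 263° - 107° = 156° = 156° (mod 360)

9.4829 cis(156°)


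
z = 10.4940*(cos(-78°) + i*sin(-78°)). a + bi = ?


a = 10.4940*cos(-78°) = 10.4940*0.20791 = 2.1818
b = 10.4940*sin(-78°) = 10.4940*(-0.97815) = -10.2647

2.1818 - 10.2647i


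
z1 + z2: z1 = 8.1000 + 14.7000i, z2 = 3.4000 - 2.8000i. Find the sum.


Real: 8.1 + 3.4 = 11.5
Imag: 14.7 - 2.8 = 11.9

11.5000 + 11.9000i


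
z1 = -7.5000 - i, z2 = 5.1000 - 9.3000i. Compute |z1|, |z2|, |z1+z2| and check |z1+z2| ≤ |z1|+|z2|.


|z1| = sqrt((-7.5)^2 + (-1)^2) = sqrt(57.25) = 7.5664
|z2| = sqrt(5.1^2 + (-9.3)^2) = sqrt(112.5) = 10.6066
z1+z2 = -2.4000 - 10.3000i
|z1+z2| = sqrt(111.85) = 10.5759
|z1|+|z2| = 7.5664 + 10.6066 = 18.1730

|z1+z2| = 10.5759 ≤ |z1|+|z2| = 18.1730 (verified)


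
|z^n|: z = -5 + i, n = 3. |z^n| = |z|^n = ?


|z| = sqrt(25+1) = sqrt(26) = 5.0990
|z^3| = |z|^3 = (sqrt(26))^3 = 26*sqrt(26)

|z^3| = 26*sqrt(26) ≈ 132.5745


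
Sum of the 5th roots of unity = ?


The sum of all 5th roots of unity is 0.
Geometric series: (1 - w^5)/(1 - w) = (1-1)/(1-w) = 0 since w^5 = 1, w ≠ 1.
Alternatively: coefficient of z^4 in z^5 - 1 is 0.

0


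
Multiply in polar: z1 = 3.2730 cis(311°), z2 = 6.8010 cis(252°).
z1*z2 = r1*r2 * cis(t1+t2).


r = 3.2730 * 6.8010 = 22.2597
theta = 311° + 252° = 563° = 203° (mod 360)

22.2597 cis(203°)


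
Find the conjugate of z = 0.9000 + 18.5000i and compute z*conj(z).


z_bar = 0.9000 - 18.5000i
z*z_bar = 0.9^2 + 18.5^2 = 0.81 + 342.25 = 343.06

z_bar = 0.9000 - 18.5000i, z*z_bar = 343.06


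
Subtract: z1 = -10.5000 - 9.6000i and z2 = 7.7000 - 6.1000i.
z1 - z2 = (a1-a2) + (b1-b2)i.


Real: -10.5 - 7.7 = -18.2
Imag: -9.6 + 6.1 = -3.5

-18.2000 - 3.5000i


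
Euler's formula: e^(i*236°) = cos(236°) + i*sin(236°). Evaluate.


cos(236°) = -0.5592
sin(236°) = -0.8290

e^(i*236°) = -0.5592 - 0.8290i


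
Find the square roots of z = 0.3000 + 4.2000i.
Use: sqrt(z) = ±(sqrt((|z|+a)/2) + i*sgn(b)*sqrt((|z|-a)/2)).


|z| = sqrt(0.09+17.64) = 4.2107
sqrt((|z|+a)/2) = sqrt((4.2107+0.3)/2) = sqrt(2.2554) = 1.5018
sqrt((|z|-a)/2) = sqrt((4.2107-0.3)/2) = sqrt(1.9554) = 1.3983

±(1.5018 + 1.3983i) i.e. 1.5018 + 1.3983i and -1.5018 - 1.3983i


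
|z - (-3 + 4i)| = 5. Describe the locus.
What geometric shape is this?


|z - z0| = r is a circle with center z0 and radius r.
Center = (-3, 4), radius = 5

Circle with center (-3, 4) and radius 5


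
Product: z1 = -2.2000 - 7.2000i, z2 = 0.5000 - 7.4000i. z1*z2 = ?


Real = -2.2*0.5 - (-7.2)*(-7.4) = -1.1 - 53.28 = -54.38
Imag = -2.2*(-7.4) + 0.5*(-7.2) = 16.28 - (3.6) = 12.68

-54.3800 + 12.6800i


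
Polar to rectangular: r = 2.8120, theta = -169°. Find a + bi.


a = 2.8120*cos(-169°) = 2.8120*(-0.9816) = -2.7603
b = 2.8120*sin(-169°) = 2.8120*(-0.19081) = -0.5366

-2.7603 - 0.5366i


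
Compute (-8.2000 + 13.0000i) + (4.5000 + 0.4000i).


Real: -8.2 + 4.5 = -3.7
Imag: 13 + 0.4 = 13.4

-3.7000 + 13.4000i


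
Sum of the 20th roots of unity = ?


The sum of all 20th roots of unity is 0.
Geometric series: (1 - w^20)/(1 - w) = (1-1)/(1-w) = 0 since w^20 = 1, w ≠ 1.
Alternatively: coefficient of z^19 in z^20 - 1 is 0.

0


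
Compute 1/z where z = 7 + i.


|z|^2 = 49+1 = 50
1/z = (7 - 1i)/50

1/z = 0.1400 - 0.0200i


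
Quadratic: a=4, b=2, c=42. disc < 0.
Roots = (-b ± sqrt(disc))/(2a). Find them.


disc = 2^2 - 4*4*42 = 4 - 672 = -668
sqrt(|disc|) = sqrt(668) = 25.8457
Real part = -2/(2*4) = -0.2500
Imag part = 25.8457/(2*4) = 3.2307

-0.2500 ± 3.2307i


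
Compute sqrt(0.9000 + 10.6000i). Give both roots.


|z| = sqrt(0.81+112.36) = 10.6381
sqrt((|z|+a)/2) = sqrt((10.6381+0.9)/2) = sqrt(5.7691) = 2.4019
sqrt((|z|-a)/2) = sqrt((10.6381-0.9)/2) = sqrt(4.8691) = 2.2066

±(2.4019 + 2.2066i) i.e. 2.4019 + 2.2066i and -2.4019 - 2.2066i


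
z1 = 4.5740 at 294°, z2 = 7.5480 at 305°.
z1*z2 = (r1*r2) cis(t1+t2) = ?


r = 4.5740 * 7.5480 = 34.5246
theta = 294° + 305° = 599° = 239° (mod 360)

34.5246 cis(239°)


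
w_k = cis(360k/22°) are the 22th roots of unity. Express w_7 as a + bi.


Angle = 360*7/22 = 114.5455°
a = cos(114.5455°) = -0.4154
b = sin(114.5455°) = 0.9096

-0.4154 + 0.9096i


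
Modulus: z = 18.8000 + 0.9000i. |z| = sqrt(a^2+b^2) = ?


|z| = sqrt(18.8^2 + 0.9^2) = sqrt(353.44 + 0.81) = sqrt(354.25) = 18.8215

|z| = 18.8215


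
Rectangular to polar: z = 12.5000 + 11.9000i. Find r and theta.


r = sqrt(156.25+141.61) = sqrt(297.86) = 17.2586
theta = atan2(11.9, 12.5) = 43.5914 degrees

r = 17.2586, theta = 43.5914 degrees


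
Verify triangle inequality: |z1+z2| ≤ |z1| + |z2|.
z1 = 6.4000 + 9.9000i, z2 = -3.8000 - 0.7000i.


|z1| = sqrt(6.4^2 + 9.9^2) = sqrt(138.97) = 11.7886
|z2| = sqrt((-3.8)^2 + (-0.7)^2) = sqrt(14.93) = 3.8639
z1+z2 = 2.6000 + 9.2000i
|z1+z2| = sqrt(91.4) = 9.5603
|z1|+|z2| = 11.7886 + 3.8639 = 15.6525

|z1+z2| = 9.5603 ≤ |z1|+|z2| = 15.6525 (verified)


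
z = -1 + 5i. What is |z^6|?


|z| = sqrt(1+25) = sqrt(26) = 5.0990
|z^6| = |z|^6 = (sqrt(26))^6 = 26^3 = 17576

|z^6| = 17576


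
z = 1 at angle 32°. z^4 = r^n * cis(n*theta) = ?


r^4 = 1^4 = 1
n*theta = 4*32° = 128° = 128° (mod 360)
a = 1*cos(128°) = -0.6157
b = 1*sin(128°) = 0.7880

1 cis(128°) = -0.6157 + 0.7880i


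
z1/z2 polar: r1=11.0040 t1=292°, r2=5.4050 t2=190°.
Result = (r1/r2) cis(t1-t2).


r = 11.0040 / 5.4050 = 2.0359
theta = 292° - 190° = 102° = 102° (mod 360)

2.0359 cis(102°)


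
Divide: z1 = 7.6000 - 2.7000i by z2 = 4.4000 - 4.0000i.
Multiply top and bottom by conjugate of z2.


Conjugate of z2 = 4.4000 + 4.0000i
Numerator: (7.6000 - 2.7000i)(4.4000 + 4.0000i) = 44.2400 + 18.5200i
Denominator: 4.4^2 + (-4)^2 = 35.36
Result = (44.2400 + 18.5200i)/35.36

1.2511 + 0.5238i


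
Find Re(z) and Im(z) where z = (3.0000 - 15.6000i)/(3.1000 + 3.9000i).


Multiply by conjugate: (3.0000 - 15.6000i)(3.1000 - 3.9000i) / (3.1^2 + 3.9^2)
Numerator real = 3*3.1 - (15.6)*3.9 = -51.54
Numerator imag = -15.6*3.1 - 3*3.9 = -60.06
Denominator = 24.82
Re(z) = -51.54/24.82 = -2.0766
Im(z) = -60.06/24.82 = -2.4198

Re(z) = -2.0766, Im(z) = -2.4198


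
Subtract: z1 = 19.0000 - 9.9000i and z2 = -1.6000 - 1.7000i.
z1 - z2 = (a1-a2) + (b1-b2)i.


Real: 19 + 1.6 = 20.6
Imag: -9.9 + 1.7 = -8.2

20.6000 - 8.2000i


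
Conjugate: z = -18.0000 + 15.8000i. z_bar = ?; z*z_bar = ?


z_bar = -18.0000 - 15.8000i
z*z_bar = (-18)^2 + 15.8^2 = 324 + 249.64 = 573.64

z_bar = -18.0000 - 15.8000i, z*z_bar = 573.64


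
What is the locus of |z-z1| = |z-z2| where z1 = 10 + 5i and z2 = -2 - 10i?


Equal distances means the locus is the perpendicular bisector of z1 and z2.
Midpoint = ((10+(-2))/2, (5+(-10))/2) = (4.0000, -2.5000)

Perpendicular bisector through (4.0000, -2.5000)


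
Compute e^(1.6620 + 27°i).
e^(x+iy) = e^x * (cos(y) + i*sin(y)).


e^1.6620 = 5.26984
cos(27°) = 0.89101
sin(27°) = 0.454
Real = 5.26984*0.89101 = 4.6955
Imag = 5.26984*0.454 = 2.3925

4.6955 + 2.3925i


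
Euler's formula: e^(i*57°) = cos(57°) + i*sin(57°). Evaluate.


cos(57°) = 0.5446
sin(57°) = 0.8387

e^(i*57°) = 0.5446 + 0.8387i


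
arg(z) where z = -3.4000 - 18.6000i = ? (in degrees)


Re = -3.4, Im = -18.6
arg = atan2(-18.6, -3.4) = -100.3591 degrees

arg(z) = -100.3591 degrees


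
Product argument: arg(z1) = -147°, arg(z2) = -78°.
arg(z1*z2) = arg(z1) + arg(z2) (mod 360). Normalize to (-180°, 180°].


arg(z1*z2) = -147° - 78° = -225°
Normalized to (-180°, 180°]: 135°

135°


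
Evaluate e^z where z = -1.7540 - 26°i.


e^-1.7540 = 0.1731
cos(-26°) = 0.8988
sin(-26°) = -0.4384
Real = 0.1731*0.8988 = 0.1556
Imag = 0.1731*(-0.4384) = -0.0759

0.1556 - 0.0759i


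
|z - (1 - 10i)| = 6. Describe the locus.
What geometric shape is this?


|z - z0| = r is a circle with center z0 and radius r.
Center = (1, -10), radius = 6

Circle with center (1, -10) and radius 6


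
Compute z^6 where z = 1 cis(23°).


r^6 = 1^6 = 1
n*theta = 6*23° = 138° = 138° (mod 360)
a = 1*cos(138°) = -0.7431
b = 1*sin(138°) = 0.6691

1 cis(138°) = -0.7431 + 0.6691i


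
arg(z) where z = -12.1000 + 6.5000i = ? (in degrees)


Re = -12.1, Im = 6.5
arg = atan2(6.5, -12.1) = 151.7557 degrees

arg(z) = 151.7557 degrees


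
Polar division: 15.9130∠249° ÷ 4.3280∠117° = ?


r = 15.9130 / 4.3280 = 3.6768
theta = 249° - 117° = 132° = 132° (mod 360)

3.6768 cis(132°)


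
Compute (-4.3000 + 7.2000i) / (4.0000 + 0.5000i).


Conjugate of z2 = 4.0000 - 0.5000i
Numerator: (-4.3000 + 7.2000i)(4.0000 - 0.5000i) = -13.6000 + 30.9500i
Denominator: 4^2 + 0.5^2 = 16.25
Result = (-13.6000 + 30.9500i)/16.25

-0.8369 + 1.9046i


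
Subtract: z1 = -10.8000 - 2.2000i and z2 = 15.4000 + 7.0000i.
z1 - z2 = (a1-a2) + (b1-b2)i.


Real: -10.8 - 15.4 = -26.2
Imag: -2.2 - 7 = -9.2

-26.2000 - 9.2000i


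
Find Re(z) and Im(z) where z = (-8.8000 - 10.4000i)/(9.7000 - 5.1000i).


Multiply by conjugate: (-8.8000 - 10.4000i)(9.7000 + 5.1000i) / (9.7^2 + (-5.1)^2)
Numerator real = -8.8*9.7 - (10.4)*(-5.1) = -32.32
Numerator imag = -10.4*9.7 - (-8.8)*(-5.1) = -145.76
Denominator = 120.1
Re(z) = -32.32/120.1 = -0.2691
Im(z) = -145.76/120.1 = -1.2137

Re(z) = -0.2691, Im(z) = -1.2137


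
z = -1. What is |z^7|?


|z| = sqrt(1+0) = sqrt(1) = 1
|z^7| = |z|^7 = 1^7 = 1

|z^7| = 1


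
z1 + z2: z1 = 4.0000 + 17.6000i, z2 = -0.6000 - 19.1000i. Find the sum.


Real: 4 - 0.6 = 3.4
Imag: 17.6 - 19.1 = -1.5

3.4000 - 1.5000i


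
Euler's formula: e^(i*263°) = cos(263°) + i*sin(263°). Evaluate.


cos(263°) = -0.1219
sin(263°) = -0.9925

e^(i*263°) = -0.1219 - 0.9925i


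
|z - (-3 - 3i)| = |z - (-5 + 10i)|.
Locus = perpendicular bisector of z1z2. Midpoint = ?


Equal distances means the locus is the perpendicular bisector of z1 and z2.
Midpoint = ((-3+(-5))/2, (-3+10)/2) = (-4.0000, 3.5000)

Perpendicular bisector through (-4.0000, 3.5000)


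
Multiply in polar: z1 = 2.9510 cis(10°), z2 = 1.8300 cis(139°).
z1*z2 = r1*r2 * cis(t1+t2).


r = 2.9510 * 1.8300 = 5.4003
theta = 10° + 139° = 149° = 149° (mod 360)

5.4003 cis(149°)


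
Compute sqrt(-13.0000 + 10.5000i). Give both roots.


|z| = sqrt(169+110.25) = 16.7108
sqrt((|z|+a)/2) = sqrt((16.7108+(-13))/2) = sqrt(1.8554) = 1.3621
sqrt((|z|-a)/2) = sqrt((16.7108-(-13))/2) = sqrt(14.8554) = 3.8543

±(1.3621 + 3.8543i) i.e. 1.3621 + 3.8543i and -1.3621 - 3.8543i


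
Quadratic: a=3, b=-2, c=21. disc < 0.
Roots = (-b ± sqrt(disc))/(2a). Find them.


disc = (-2)^2 - 4*3*21 = 4 - 252 = -248
sqrt(|disc|) = sqrt(248) = 15.7480
Real part = 2/(2*3) = 0.3333
Imag part = 15.7480/(2*3) = 2.6247

0.3333 ± 2.6247i


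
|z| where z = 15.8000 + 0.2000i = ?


|z| = sqrt(15.8^2 + 0.2^2) = sqrt(249.64 + 0.04) = sqrt(249.68) = 15.8013

|z| = 15.8013


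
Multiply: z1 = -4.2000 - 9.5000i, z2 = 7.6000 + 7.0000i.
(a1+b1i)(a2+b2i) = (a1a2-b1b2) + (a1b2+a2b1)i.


Real = -4.2*7.6 - (-9.5)*7 = -31.92 - (-66.5) = 34.58
Imag = -4.2*7 + 7.6*(-9.5) = -29.4 - (72.2) = -101.6

34.5800 - 101.6000i


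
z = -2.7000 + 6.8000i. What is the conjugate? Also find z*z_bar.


z_bar = -2.7000 - 6.8000i
z*z_bar = (-2.7)^2 + 6.8^2 = 7.29 + 46.24 = 53.53

z_bar = -2.7000 - 6.8000i, z*z_bar = 53.53


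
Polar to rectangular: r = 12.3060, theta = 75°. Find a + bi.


a = 12.3060*cos(75°) = 12.3060*0.25882 = 3.1850
b = 12.3060*sin(75°) = 12.3060*0.96593 = 11.8867

3.1850 + 11.8867i


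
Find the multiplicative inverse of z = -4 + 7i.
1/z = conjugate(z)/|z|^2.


|z|^2 = 16+49 = 65
1/z = (-4 - 7i)/65

1/z = -0.0615 - 0.1077i


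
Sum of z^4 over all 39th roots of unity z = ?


The roots are w_k = w^k with w = e^(2*pi*i/39), and (w^k)^4 = (w^4)^k.
So S = 1 + u + u^2 + ... + u^(38) with u = w^4.
4 = 0*39 + 4, so 4 is not a multiple of 39: u = w^4 ≠ 1 (w is a primitive 39th root), while u^39 = (w^39)^4 = 1.
Geometric series: S = (1 - u^39)/(1 - u) = (1 - 1)/(1 - u) = 0

S = 0


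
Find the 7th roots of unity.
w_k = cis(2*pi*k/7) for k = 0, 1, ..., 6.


The 7th roots of unity are cis(360k/7°) for k=0..6
Angle step = 360/7 = 51.4286°
Primitive root: cis(51.4286°)
Primitive root = 0.6235 + 0.7818i

7 roots at angles: 0°, 51.4286°, 102.8571°, 154.2857°, 205.7143°, 257.1429°, 308.5714°


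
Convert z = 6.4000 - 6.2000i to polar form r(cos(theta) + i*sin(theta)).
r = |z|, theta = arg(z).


r = sqrt(40.96+38.44) = sqrt(79.4) = 8.9107
theta = atan2(-6.2, 6.4) = -44.0906 degrees

r = 8.9107, theta = -44.0906 degrees


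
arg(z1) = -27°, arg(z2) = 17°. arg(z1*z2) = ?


arg(z1*z2) = -27° + 17° = -10°
Normalized to (-180°, 180°]: -10°

-10°


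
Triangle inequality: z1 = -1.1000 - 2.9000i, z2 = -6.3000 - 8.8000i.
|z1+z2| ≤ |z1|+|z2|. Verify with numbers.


|z1| = sqrt((-1.1)^2 + (-2.9)^2) = sqrt(9.62) = 3.1016
|z2| = sqrt((-6.3)^2 + (-8.8)^2) = sqrt(117.13) = 10.8227
z1+z2 = -7.4000 - 11.7000i
|z1+z2| = sqrt(191.65) = 13.8438
|z1|+|z2| = 3.1016 + 10.8227 = 13.9243

|z1+z2| = 13.8438 ≤ |z1|+|z2| = 13.9243 (verified)


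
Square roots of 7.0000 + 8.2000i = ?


|z| = sqrt(49+67.24) = 10.7815
sqrt((|z|+a)/2) = sqrt((10.7815+7)/2) = sqrt(8.8907) = 2.9817
sqrt((|z|-a)/2) = sqrt((10.7815-7)/2) = sqrt(1.8907) = 1.3750

±(2.9817 + 1.3750i) i.e. 2.9817 + 1.3750i and -2.9817 - 1.3750i


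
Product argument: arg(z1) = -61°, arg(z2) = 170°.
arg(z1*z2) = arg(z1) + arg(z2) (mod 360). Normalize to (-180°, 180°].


arg(z1*z2) = -61° + 170° = 109°
Normalized to (-180°, 180°]: 109°

109°


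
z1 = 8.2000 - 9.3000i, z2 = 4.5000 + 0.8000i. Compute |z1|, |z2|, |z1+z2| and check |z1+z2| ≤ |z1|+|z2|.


|z1| = sqrt(8.2^2 + (-9.3)^2) = sqrt(153.73) = 12.3988
|z2| = sqrt(4.5^2 + 0.8^2) = sqrt(20.89) = 4.5706
z1+z2 = 12.7000 - 8.5000i
|z1+z2| = sqrt(233.54) = 15.2820
|z1|+|z2| = 12.3988 + 4.5706 = 16.9694

|z1+z2| = 15.2820 ≤ |z1|+|z2| = 16.9694 (verified)
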